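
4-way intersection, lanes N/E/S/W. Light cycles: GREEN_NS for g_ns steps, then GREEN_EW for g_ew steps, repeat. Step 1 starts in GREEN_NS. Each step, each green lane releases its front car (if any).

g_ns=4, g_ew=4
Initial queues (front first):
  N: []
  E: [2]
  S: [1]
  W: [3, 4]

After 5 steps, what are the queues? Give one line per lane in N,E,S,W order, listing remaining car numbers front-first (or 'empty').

Step 1 [NS]: N:empty,E:wait,S:car1-GO,W:wait | queues: N=0 E=1 S=0 W=2
Step 2 [NS]: N:empty,E:wait,S:empty,W:wait | queues: N=0 E=1 S=0 W=2
Step 3 [NS]: N:empty,E:wait,S:empty,W:wait | queues: N=0 E=1 S=0 W=2
Step 4 [NS]: N:empty,E:wait,S:empty,W:wait | queues: N=0 E=1 S=0 W=2
Step 5 [EW]: N:wait,E:car2-GO,S:wait,W:car3-GO | queues: N=0 E=0 S=0 W=1

N: empty
E: empty
S: empty
W: 4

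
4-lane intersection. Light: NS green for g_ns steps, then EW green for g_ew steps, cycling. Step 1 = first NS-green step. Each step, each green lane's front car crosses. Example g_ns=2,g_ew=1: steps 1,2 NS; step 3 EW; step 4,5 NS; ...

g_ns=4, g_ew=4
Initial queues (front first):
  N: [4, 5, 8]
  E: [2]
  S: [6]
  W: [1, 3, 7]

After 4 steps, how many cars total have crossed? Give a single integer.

Answer: 4

Derivation:
Step 1 [NS]: N:car4-GO,E:wait,S:car6-GO,W:wait | queues: N=2 E=1 S=0 W=3
Step 2 [NS]: N:car5-GO,E:wait,S:empty,W:wait | queues: N=1 E=1 S=0 W=3
Step 3 [NS]: N:car8-GO,E:wait,S:empty,W:wait | queues: N=0 E=1 S=0 W=3
Step 4 [NS]: N:empty,E:wait,S:empty,W:wait | queues: N=0 E=1 S=0 W=3
Cars crossed by step 4: 4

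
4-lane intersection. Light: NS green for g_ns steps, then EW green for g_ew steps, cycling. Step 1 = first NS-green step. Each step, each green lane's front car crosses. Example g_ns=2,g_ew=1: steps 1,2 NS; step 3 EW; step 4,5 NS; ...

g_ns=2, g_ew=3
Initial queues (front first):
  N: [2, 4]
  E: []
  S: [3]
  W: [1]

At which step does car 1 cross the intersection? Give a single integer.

Step 1 [NS]: N:car2-GO,E:wait,S:car3-GO,W:wait | queues: N=1 E=0 S=0 W=1
Step 2 [NS]: N:car4-GO,E:wait,S:empty,W:wait | queues: N=0 E=0 S=0 W=1
Step 3 [EW]: N:wait,E:empty,S:wait,W:car1-GO | queues: N=0 E=0 S=0 W=0
Car 1 crosses at step 3

3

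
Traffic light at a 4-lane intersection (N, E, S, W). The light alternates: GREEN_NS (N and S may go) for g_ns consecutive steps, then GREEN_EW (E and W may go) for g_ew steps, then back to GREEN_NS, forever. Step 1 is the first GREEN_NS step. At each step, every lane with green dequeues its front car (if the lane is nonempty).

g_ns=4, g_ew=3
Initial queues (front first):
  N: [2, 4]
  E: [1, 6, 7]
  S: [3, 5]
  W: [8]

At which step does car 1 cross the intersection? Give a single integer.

Step 1 [NS]: N:car2-GO,E:wait,S:car3-GO,W:wait | queues: N=1 E=3 S=1 W=1
Step 2 [NS]: N:car4-GO,E:wait,S:car5-GO,W:wait | queues: N=0 E=3 S=0 W=1
Step 3 [NS]: N:empty,E:wait,S:empty,W:wait | queues: N=0 E=3 S=0 W=1
Step 4 [NS]: N:empty,E:wait,S:empty,W:wait | queues: N=0 E=3 S=0 W=1
Step 5 [EW]: N:wait,E:car1-GO,S:wait,W:car8-GO | queues: N=0 E=2 S=0 W=0
Step 6 [EW]: N:wait,E:car6-GO,S:wait,W:empty | queues: N=0 E=1 S=0 W=0
Step 7 [EW]: N:wait,E:car7-GO,S:wait,W:empty | queues: N=0 E=0 S=0 W=0
Car 1 crosses at step 5

5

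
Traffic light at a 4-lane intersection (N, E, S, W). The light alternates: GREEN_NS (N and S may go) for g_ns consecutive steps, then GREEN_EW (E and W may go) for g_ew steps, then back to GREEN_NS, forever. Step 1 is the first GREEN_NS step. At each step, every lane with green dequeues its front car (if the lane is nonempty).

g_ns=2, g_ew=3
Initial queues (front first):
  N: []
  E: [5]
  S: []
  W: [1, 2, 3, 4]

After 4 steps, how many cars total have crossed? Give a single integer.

Answer: 3

Derivation:
Step 1 [NS]: N:empty,E:wait,S:empty,W:wait | queues: N=0 E=1 S=0 W=4
Step 2 [NS]: N:empty,E:wait,S:empty,W:wait | queues: N=0 E=1 S=0 W=4
Step 3 [EW]: N:wait,E:car5-GO,S:wait,W:car1-GO | queues: N=0 E=0 S=0 W=3
Step 4 [EW]: N:wait,E:empty,S:wait,W:car2-GO | queues: N=0 E=0 S=0 W=2
Cars crossed by step 4: 3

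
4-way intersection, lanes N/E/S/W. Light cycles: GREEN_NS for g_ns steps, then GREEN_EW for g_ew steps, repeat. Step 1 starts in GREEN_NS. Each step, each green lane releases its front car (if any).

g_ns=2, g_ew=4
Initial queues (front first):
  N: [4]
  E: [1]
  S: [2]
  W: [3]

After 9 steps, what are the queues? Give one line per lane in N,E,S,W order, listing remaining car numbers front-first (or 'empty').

Step 1 [NS]: N:car4-GO,E:wait,S:car2-GO,W:wait | queues: N=0 E=1 S=0 W=1
Step 2 [NS]: N:empty,E:wait,S:empty,W:wait | queues: N=0 E=1 S=0 W=1
Step 3 [EW]: N:wait,E:car1-GO,S:wait,W:car3-GO | queues: N=0 E=0 S=0 W=0

N: empty
E: empty
S: empty
W: empty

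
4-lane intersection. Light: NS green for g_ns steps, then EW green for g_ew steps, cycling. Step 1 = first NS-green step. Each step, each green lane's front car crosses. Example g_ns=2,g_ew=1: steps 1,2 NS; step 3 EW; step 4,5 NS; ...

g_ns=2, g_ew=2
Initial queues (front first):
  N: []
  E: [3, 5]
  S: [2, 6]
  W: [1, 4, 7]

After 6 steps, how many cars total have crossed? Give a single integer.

Answer: 6

Derivation:
Step 1 [NS]: N:empty,E:wait,S:car2-GO,W:wait | queues: N=0 E=2 S=1 W=3
Step 2 [NS]: N:empty,E:wait,S:car6-GO,W:wait | queues: N=0 E=2 S=0 W=3
Step 3 [EW]: N:wait,E:car3-GO,S:wait,W:car1-GO | queues: N=0 E=1 S=0 W=2
Step 4 [EW]: N:wait,E:car5-GO,S:wait,W:car4-GO | queues: N=0 E=0 S=0 W=1
Step 5 [NS]: N:empty,E:wait,S:empty,W:wait | queues: N=0 E=0 S=0 W=1
Step 6 [NS]: N:empty,E:wait,S:empty,W:wait | queues: N=0 E=0 S=0 W=1
Cars crossed by step 6: 6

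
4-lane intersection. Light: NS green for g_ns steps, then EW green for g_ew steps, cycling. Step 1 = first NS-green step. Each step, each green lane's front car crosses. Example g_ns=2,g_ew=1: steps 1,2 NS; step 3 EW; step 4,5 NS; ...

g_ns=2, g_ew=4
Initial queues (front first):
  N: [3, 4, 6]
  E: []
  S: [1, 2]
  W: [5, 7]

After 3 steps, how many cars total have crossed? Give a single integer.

Answer: 5

Derivation:
Step 1 [NS]: N:car3-GO,E:wait,S:car1-GO,W:wait | queues: N=2 E=0 S=1 W=2
Step 2 [NS]: N:car4-GO,E:wait,S:car2-GO,W:wait | queues: N=1 E=0 S=0 W=2
Step 3 [EW]: N:wait,E:empty,S:wait,W:car5-GO | queues: N=1 E=0 S=0 W=1
Cars crossed by step 3: 5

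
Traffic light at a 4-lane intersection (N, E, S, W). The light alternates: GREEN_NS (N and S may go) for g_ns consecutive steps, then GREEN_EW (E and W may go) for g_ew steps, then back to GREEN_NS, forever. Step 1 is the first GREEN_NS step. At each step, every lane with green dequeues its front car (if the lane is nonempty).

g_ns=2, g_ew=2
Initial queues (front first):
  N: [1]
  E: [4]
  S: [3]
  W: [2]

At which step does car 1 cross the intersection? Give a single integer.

Step 1 [NS]: N:car1-GO,E:wait,S:car3-GO,W:wait | queues: N=0 E=1 S=0 W=1
Step 2 [NS]: N:empty,E:wait,S:empty,W:wait | queues: N=0 E=1 S=0 W=1
Step 3 [EW]: N:wait,E:car4-GO,S:wait,W:car2-GO | queues: N=0 E=0 S=0 W=0
Car 1 crosses at step 1

1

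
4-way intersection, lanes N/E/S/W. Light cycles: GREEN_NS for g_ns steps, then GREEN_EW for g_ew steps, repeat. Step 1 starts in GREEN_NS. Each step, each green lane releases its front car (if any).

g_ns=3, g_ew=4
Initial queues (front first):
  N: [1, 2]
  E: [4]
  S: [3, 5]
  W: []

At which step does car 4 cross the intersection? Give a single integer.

Step 1 [NS]: N:car1-GO,E:wait,S:car3-GO,W:wait | queues: N=1 E=1 S=1 W=0
Step 2 [NS]: N:car2-GO,E:wait,S:car5-GO,W:wait | queues: N=0 E=1 S=0 W=0
Step 3 [NS]: N:empty,E:wait,S:empty,W:wait | queues: N=0 E=1 S=0 W=0
Step 4 [EW]: N:wait,E:car4-GO,S:wait,W:empty | queues: N=0 E=0 S=0 W=0
Car 4 crosses at step 4

4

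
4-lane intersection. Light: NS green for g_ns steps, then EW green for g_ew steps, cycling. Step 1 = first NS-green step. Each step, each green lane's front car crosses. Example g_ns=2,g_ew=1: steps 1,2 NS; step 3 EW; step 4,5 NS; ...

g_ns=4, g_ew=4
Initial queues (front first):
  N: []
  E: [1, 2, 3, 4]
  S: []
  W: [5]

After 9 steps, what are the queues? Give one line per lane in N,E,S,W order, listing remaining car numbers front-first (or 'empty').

Step 1 [NS]: N:empty,E:wait,S:empty,W:wait | queues: N=0 E=4 S=0 W=1
Step 2 [NS]: N:empty,E:wait,S:empty,W:wait | queues: N=0 E=4 S=0 W=1
Step 3 [NS]: N:empty,E:wait,S:empty,W:wait | queues: N=0 E=4 S=0 W=1
Step 4 [NS]: N:empty,E:wait,S:empty,W:wait | queues: N=0 E=4 S=0 W=1
Step 5 [EW]: N:wait,E:car1-GO,S:wait,W:car5-GO | queues: N=0 E=3 S=0 W=0
Step 6 [EW]: N:wait,E:car2-GO,S:wait,W:empty | queues: N=0 E=2 S=0 W=0
Step 7 [EW]: N:wait,E:car3-GO,S:wait,W:empty | queues: N=0 E=1 S=0 W=0
Step 8 [EW]: N:wait,E:car4-GO,S:wait,W:empty | queues: N=0 E=0 S=0 W=0

N: empty
E: empty
S: empty
W: empty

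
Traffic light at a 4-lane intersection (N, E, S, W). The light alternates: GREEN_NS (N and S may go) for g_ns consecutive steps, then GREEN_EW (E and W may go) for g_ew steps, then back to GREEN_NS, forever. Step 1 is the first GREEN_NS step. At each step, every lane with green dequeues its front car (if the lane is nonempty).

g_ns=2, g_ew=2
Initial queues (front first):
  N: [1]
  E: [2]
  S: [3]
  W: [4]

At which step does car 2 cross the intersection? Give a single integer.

Step 1 [NS]: N:car1-GO,E:wait,S:car3-GO,W:wait | queues: N=0 E=1 S=0 W=1
Step 2 [NS]: N:empty,E:wait,S:empty,W:wait | queues: N=0 E=1 S=0 W=1
Step 3 [EW]: N:wait,E:car2-GO,S:wait,W:car4-GO | queues: N=0 E=0 S=0 W=0
Car 2 crosses at step 3

3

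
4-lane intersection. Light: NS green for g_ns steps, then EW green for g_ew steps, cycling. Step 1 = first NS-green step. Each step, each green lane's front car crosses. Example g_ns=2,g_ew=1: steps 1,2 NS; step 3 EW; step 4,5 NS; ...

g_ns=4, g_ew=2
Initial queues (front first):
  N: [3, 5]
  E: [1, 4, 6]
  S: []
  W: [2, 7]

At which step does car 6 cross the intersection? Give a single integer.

Step 1 [NS]: N:car3-GO,E:wait,S:empty,W:wait | queues: N=1 E=3 S=0 W=2
Step 2 [NS]: N:car5-GO,E:wait,S:empty,W:wait | queues: N=0 E=3 S=0 W=2
Step 3 [NS]: N:empty,E:wait,S:empty,W:wait | queues: N=0 E=3 S=0 W=2
Step 4 [NS]: N:empty,E:wait,S:empty,W:wait | queues: N=0 E=3 S=0 W=2
Step 5 [EW]: N:wait,E:car1-GO,S:wait,W:car2-GO | queues: N=0 E=2 S=0 W=1
Step 6 [EW]: N:wait,E:car4-GO,S:wait,W:car7-GO | queues: N=0 E=1 S=0 W=0
Step 7 [NS]: N:empty,E:wait,S:empty,W:wait | queues: N=0 E=1 S=0 W=0
Step 8 [NS]: N:empty,E:wait,S:empty,W:wait | queues: N=0 E=1 S=0 W=0
Step 9 [NS]: N:empty,E:wait,S:empty,W:wait | queues: N=0 E=1 S=0 W=0
Step 10 [NS]: N:empty,E:wait,S:empty,W:wait | queues: N=0 E=1 S=0 W=0
Step 11 [EW]: N:wait,E:car6-GO,S:wait,W:empty | queues: N=0 E=0 S=0 W=0
Car 6 crosses at step 11

11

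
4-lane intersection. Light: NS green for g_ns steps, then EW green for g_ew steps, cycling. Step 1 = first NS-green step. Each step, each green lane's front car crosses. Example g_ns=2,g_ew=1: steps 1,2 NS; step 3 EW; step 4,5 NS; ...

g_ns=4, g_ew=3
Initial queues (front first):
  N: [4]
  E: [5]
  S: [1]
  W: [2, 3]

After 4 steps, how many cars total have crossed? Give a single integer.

Step 1 [NS]: N:car4-GO,E:wait,S:car1-GO,W:wait | queues: N=0 E=1 S=0 W=2
Step 2 [NS]: N:empty,E:wait,S:empty,W:wait | queues: N=0 E=1 S=0 W=2
Step 3 [NS]: N:empty,E:wait,S:empty,W:wait | queues: N=0 E=1 S=0 W=2
Step 4 [NS]: N:empty,E:wait,S:empty,W:wait | queues: N=0 E=1 S=0 W=2
Cars crossed by step 4: 2

Answer: 2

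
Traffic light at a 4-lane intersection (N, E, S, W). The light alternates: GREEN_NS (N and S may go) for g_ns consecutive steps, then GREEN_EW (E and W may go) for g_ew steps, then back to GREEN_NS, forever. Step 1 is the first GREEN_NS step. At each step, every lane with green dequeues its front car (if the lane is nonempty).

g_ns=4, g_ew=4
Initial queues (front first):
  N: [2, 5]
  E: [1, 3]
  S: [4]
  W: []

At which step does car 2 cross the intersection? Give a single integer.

Step 1 [NS]: N:car2-GO,E:wait,S:car4-GO,W:wait | queues: N=1 E=2 S=0 W=0
Step 2 [NS]: N:car5-GO,E:wait,S:empty,W:wait | queues: N=0 E=2 S=0 W=0
Step 3 [NS]: N:empty,E:wait,S:empty,W:wait | queues: N=0 E=2 S=0 W=0
Step 4 [NS]: N:empty,E:wait,S:empty,W:wait | queues: N=0 E=2 S=0 W=0
Step 5 [EW]: N:wait,E:car1-GO,S:wait,W:empty | queues: N=0 E=1 S=0 W=0
Step 6 [EW]: N:wait,E:car3-GO,S:wait,W:empty | queues: N=0 E=0 S=0 W=0
Car 2 crosses at step 1

1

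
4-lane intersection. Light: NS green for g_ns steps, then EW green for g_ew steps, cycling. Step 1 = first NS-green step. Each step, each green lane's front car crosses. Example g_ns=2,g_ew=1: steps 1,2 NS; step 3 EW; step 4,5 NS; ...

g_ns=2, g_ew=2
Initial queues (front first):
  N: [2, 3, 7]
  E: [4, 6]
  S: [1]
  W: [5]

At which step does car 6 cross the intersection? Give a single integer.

Step 1 [NS]: N:car2-GO,E:wait,S:car1-GO,W:wait | queues: N=2 E=2 S=0 W=1
Step 2 [NS]: N:car3-GO,E:wait,S:empty,W:wait | queues: N=1 E=2 S=0 W=1
Step 3 [EW]: N:wait,E:car4-GO,S:wait,W:car5-GO | queues: N=1 E=1 S=0 W=0
Step 4 [EW]: N:wait,E:car6-GO,S:wait,W:empty | queues: N=1 E=0 S=0 W=0
Step 5 [NS]: N:car7-GO,E:wait,S:empty,W:wait | queues: N=0 E=0 S=0 W=0
Car 6 crosses at step 4

4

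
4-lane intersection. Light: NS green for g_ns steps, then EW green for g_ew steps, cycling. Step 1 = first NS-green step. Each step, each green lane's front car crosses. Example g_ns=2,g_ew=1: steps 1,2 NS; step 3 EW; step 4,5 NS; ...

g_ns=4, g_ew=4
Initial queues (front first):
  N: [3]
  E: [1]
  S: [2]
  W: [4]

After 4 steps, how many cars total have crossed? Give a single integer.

Step 1 [NS]: N:car3-GO,E:wait,S:car2-GO,W:wait | queues: N=0 E=1 S=0 W=1
Step 2 [NS]: N:empty,E:wait,S:empty,W:wait | queues: N=0 E=1 S=0 W=1
Step 3 [NS]: N:empty,E:wait,S:empty,W:wait | queues: N=0 E=1 S=0 W=1
Step 4 [NS]: N:empty,E:wait,S:empty,W:wait | queues: N=0 E=1 S=0 W=1
Cars crossed by step 4: 2

Answer: 2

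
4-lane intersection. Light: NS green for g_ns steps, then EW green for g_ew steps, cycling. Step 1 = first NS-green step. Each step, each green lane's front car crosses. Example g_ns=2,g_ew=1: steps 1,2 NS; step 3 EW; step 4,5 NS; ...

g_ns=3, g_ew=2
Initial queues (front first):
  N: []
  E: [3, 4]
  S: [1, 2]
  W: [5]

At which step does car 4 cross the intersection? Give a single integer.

Step 1 [NS]: N:empty,E:wait,S:car1-GO,W:wait | queues: N=0 E=2 S=1 W=1
Step 2 [NS]: N:empty,E:wait,S:car2-GO,W:wait | queues: N=0 E=2 S=0 W=1
Step 3 [NS]: N:empty,E:wait,S:empty,W:wait | queues: N=0 E=2 S=0 W=1
Step 4 [EW]: N:wait,E:car3-GO,S:wait,W:car5-GO | queues: N=0 E=1 S=0 W=0
Step 5 [EW]: N:wait,E:car4-GO,S:wait,W:empty | queues: N=0 E=0 S=0 W=0
Car 4 crosses at step 5

5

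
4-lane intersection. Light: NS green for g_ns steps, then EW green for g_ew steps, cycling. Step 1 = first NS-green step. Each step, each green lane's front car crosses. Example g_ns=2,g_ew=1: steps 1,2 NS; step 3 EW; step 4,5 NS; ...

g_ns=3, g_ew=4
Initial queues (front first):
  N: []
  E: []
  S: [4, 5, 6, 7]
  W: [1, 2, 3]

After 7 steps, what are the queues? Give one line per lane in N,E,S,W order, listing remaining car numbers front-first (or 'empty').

Step 1 [NS]: N:empty,E:wait,S:car4-GO,W:wait | queues: N=0 E=0 S=3 W=3
Step 2 [NS]: N:empty,E:wait,S:car5-GO,W:wait | queues: N=0 E=0 S=2 W=3
Step 3 [NS]: N:empty,E:wait,S:car6-GO,W:wait | queues: N=0 E=0 S=1 W=3
Step 4 [EW]: N:wait,E:empty,S:wait,W:car1-GO | queues: N=0 E=0 S=1 W=2
Step 5 [EW]: N:wait,E:empty,S:wait,W:car2-GO | queues: N=0 E=0 S=1 W=1
Step 6 [EW]: N:wait,E:empty,S:wait,W:car3-GO | queues: N=0 E=0 S=1 W=0
Step 7 [EW]: N:wait,E:empty,S:wait,W:empty | queues: N=0 E=0 S=1 W=0

N: empty
E: empty
S: 7
W: empty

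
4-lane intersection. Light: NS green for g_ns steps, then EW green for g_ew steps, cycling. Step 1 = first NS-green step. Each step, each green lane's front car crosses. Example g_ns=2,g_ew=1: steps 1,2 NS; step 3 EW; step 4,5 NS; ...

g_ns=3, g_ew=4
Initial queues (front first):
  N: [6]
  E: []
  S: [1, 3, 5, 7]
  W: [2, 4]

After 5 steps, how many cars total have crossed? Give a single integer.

Step 1 [NS]: N:car6-GO,E:wait,S:car1-GO,W:wait | queues: N=0 E=0 S=3 W=2
Step 2 [NS]: N:empty,E:wait,S:car3-GO,W:wait | queues: N=0 E=0 S=2 W=2
Step 3 [NS]: N:empty,E:wait,S:car5-GO,W:wait | queues: N=0 E=0 S=1 W=2
Step 4 [EW]: N:wait,E:empty,S:wait,W:car2-GO | queues: N=0 E=0 S=1 W=1
Step 5 [EW]: N:wait,E:empty,S:wait,W:car4-GO | queues: N=0 E=0 S=1 W=0
Cars crossed by step 5: 6

Answer: 6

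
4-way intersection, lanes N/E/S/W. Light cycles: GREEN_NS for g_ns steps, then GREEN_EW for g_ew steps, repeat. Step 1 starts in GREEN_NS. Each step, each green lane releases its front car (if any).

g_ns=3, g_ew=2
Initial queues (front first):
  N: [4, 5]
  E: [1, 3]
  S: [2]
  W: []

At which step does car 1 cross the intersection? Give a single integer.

Step 1 [NS]: N:car4-GO,E:wait,S:car2-GO,W:wait | queues: N=1 E=2 S=0 W=0
Step 2 [NS]: N:car5-GO,E:wait,S:empty,W:wait | queues: N=0 E=2 S=0 W=0
Step 3 [NS]: N:empty,E:wait,S:empty,W:wait | queues: N=0 E=2 S=0 W=0
Step 4 [EW]: N:wait,E:car1-GO,S:wait,W:empty | queues: N=0 E=1 S=0 W=0
Step 5 [EW]: N:wait,E:car3-GO,S:wait,W:empty | queues: N=0 E=0 S=0 W=0
Car 1 crosses at step 4

4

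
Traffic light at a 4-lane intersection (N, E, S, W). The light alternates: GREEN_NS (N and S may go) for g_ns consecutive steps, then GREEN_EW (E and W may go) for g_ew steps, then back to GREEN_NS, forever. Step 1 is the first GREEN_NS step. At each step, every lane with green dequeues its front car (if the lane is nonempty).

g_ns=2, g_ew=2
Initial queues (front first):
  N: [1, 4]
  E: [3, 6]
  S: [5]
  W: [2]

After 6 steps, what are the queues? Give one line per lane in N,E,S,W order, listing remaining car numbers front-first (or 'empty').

Step 1 [NS]: N:car1-GO,E:wait,S:car5-GO,W:wait | queues: N=1 E=2 S=0 W=1
Step 2 [NS]: N:car4-GO,E:wait,S:empty,W:wait | queues: N=0 E=2 S=0 W=1
Step 3 [EW]: N:wait,E:car3-GO,S:wait,W:car2-GO | queues: N=0 E=1 S=0 W=0
Step 4 [EW]: N:wait,E:car6-GO,S:wait,W:empty | queues: N=0 E=0 S=0 W=0

N: empty
E: empty
S: empty
W: empty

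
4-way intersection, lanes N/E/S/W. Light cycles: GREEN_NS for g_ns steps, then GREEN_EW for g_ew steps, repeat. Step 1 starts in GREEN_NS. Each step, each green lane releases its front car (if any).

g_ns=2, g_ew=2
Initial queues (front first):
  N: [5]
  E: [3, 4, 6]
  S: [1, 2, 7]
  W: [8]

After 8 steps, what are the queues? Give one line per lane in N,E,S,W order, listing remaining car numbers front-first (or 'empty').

Step 1 [NS]: N:car5-GO,E:wait,S:car1-GO,W:wait | queues: N=0 E=3 S=2 W=1
Step 2 [NS]: N:empty,E:wait,S:car2-GO,W:wait | queues: N=0 E=3 S=1 W=1
Step 3 [EW]: N:wait,E:car3-GO,S:wait,W:car8-GO | queues: N=0 E=2 S=1 W=0
Step 4 [EW]: N:wait,E:car4-GO,S:wait,W:empty | queues: N=0 E=1 S=1 W=0
Step 5 [NS]: N:empty,E:wait,S:car7-GO,W:wait | queues: N=0 E=1 S=0 W=0
Step 6 [NS]: N:empty,E:wait,S:empty,W:wait | queues: N=0 E=1 S=0 W=0
Step 7 [EW]: N:wait,E:car6-GO,S:wait,W:empty | queues: N=0 E=0 S=0 W=0

N: empty
E: empty
S: empty
W: empty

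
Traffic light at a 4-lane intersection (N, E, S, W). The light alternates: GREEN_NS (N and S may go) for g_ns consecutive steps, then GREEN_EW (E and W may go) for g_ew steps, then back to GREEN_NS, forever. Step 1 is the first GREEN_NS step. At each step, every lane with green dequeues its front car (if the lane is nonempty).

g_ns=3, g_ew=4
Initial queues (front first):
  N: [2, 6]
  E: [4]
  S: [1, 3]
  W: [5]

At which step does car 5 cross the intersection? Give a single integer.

Step 1 [NS]: N:car2-GO,E:wait,S:car1-GO,W:wait | queues: N=1 E=1 S=1 W=1
Step 2 [NS]: N:car6-GO,E:wait,S:car3-GO,W:wait | queues: N=0 E=1 S=0 W=1
Step 3 [NS]: N:empty,E:wait,S:empty,W:wait | queues: N=0 E=1 S=0 W=1
Step 4 [EW]: N:wait,E:car4-GO,S:wait,W:car5-GO | queues: N=0 E=0 S=0 W=0
Car 5 crosses at step 4

4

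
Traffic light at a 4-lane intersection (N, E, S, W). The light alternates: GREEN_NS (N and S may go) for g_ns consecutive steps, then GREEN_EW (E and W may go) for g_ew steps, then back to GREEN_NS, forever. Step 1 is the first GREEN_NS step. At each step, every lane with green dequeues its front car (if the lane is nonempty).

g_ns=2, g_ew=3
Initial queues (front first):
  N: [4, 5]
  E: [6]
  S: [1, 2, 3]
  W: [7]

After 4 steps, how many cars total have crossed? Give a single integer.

Answer: 6

Derivation:
Step 1 [NS]: N:car4-GO,E:wait,S:car1-GO,W:wait | queues: N=1 E=1 S=2 W=1
Step 2 [NS]: N:car5-GO,E:wait,S:car2-GO,W:wait | queues: N=0 E=1 S=1 W=1
Step 3 [EW]: N:wait,E:car6-GO,S:wait,W:car7-GO | queues: N=0 E=0 S=1 W=0
Step 4 [EW]: N:wait,E:empty,S:wait,W:empty | queues: N=0 E=0 S=1 W=0
Cars crossed by step 4: 6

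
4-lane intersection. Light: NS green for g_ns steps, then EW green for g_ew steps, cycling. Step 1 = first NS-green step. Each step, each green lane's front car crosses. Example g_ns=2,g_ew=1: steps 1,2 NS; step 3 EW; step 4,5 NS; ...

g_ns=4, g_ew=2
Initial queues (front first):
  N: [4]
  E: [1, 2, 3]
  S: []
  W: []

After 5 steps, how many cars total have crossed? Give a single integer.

Answer: 2

Derivation:
Step 1 [NS]: N:car4-GO,E:wait,S:empty,W:wait | queues: N=0 E=3 S=0 W=0
Step 2 [NS]: N:empty,E:wait,S:empty,W:wait | queues: N=0 E=3 S=0 W=0
Step 3 [NS]: N:empty,E:wait,S:empty,W:wait | queues: N=0 E=3 S=0 W=0
Step 4 [NS]: N:empty,E:wait,S:empty,W:wait | queues: N=0 E=3 S=0 W=0
Step 5 [EW]: N:wait,E:car1-GO,S:wait,W:empty | queues: N=0 E=2 S=0 W=0
Cars crossed by step 5: 2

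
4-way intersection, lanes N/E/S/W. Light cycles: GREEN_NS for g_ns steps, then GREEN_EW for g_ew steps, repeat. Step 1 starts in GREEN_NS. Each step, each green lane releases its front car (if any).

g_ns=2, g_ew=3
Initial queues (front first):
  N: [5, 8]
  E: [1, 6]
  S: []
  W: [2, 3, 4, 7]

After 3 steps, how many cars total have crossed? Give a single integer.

Answer: 4

Derivation:
Step 1 [NS]: N:car5-GO,E:wait,S:empty,W:wait | queues: N=1 E=2 S=0 W=4
Step 2 [NS]: N:car8-GO,E:wait,S:empty,W:wait | queues: N=0 E=2 S=0 W=4
Step 3 [EW]: N:wait,E:car1-GO,S:wait,W:car2-GO | queues: N=0 E=1 S=0 W=3
Cars crossed by step 3: 4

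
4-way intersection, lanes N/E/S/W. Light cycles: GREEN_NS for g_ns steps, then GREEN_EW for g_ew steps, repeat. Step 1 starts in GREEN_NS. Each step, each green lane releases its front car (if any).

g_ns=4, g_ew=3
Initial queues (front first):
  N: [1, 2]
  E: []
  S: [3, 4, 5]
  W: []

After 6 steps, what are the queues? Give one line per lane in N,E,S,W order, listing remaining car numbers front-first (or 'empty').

Step 1 [NS]: N:car1-GO,E:wait,S:car3-GO,W:wait | queues: N=1 E=0 S=2 W=0
Step 2 [NS]: N:car2-GO,E:wait,S:car4-GO,W:wait | queues: N=0 E=0 S=1 W=0
Step 3 [NS]: N:empty,E:wait,S:car5-GO,W:wait | queues: N=0 E=0 S=0 W=0

N: empty
E: empty
S: empty
W: empty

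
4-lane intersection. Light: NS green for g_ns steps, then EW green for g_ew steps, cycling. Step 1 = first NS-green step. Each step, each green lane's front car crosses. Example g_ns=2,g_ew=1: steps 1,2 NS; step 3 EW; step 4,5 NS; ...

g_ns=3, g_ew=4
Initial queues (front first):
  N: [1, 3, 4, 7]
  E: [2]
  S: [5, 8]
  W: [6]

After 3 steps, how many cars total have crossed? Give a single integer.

Step 1 [NS]: N:car1-GO,E:wait,S:car5-GO,W:wait | queues: N=3 E=1 S=1 W=1
Step 2 [NS]: N:car3-GO,E:wait,S:car8-GO,W:wait | queues: N=2 E=1 S=0 W=1
Step 3 [NS]: N:car4-GO,E:wait,S:empty,W:wait | queues: N=1 E=1 S=0 W=1
Cars crossed by step 3: 5

Answer: 5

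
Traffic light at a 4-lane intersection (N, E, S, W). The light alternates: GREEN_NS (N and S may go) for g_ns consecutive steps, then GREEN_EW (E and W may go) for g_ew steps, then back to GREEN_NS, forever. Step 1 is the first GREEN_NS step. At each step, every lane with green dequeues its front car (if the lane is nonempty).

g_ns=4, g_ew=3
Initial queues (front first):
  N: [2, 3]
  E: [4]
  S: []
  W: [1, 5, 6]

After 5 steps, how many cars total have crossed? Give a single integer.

Step 1 [NS]: N:car2-GO,E:wait,S:empty,W:wait | queues: N=1 E=1 S=0 W=3
Step 2 [NS]: N:car3-GO,E:wait,S:empty,W:wait | queues: N=0 E=1 S=0 W=3
Step 3 [NS]: N:empty,E:wait,S:empty,W:wait | queues: N=0 E=1 S=0 W=3
Step 4 [NS]: N:empty,E:wait,S:empty,W:wait | queues: N=0 E=1 S=0 W=3
Step 5 [EW]: N:wait,E:car4-GO,S:wait,W:car1-GO | queues: N=0 E=0 S=0 W=2
Cars crossed by step 5: 4

Answer: 4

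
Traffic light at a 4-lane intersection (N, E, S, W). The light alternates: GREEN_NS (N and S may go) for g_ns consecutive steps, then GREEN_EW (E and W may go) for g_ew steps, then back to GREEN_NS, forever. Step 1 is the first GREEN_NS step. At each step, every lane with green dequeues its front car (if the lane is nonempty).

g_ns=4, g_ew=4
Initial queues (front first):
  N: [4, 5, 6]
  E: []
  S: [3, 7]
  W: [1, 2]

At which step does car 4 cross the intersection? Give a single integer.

Step 1 [NS]: N:car4-GO,E:wait,S:car3-GO,W:wait | queues: N=2 E=0 S=1 W=2
Step 2 [NS]: N:car5-GO,E:wait,S:car7-GO,W:wait | queues: N=1 E=0 S=0 W=2
Step 3 [NS]: N:car6-GO,E:wait,S:empty,W:wait | queues: N=0 E=0 S=0 W=2
Step 4 [NS]: N:empty,E:wait,S:empty,W:wait | queues: N=0 E=0 S=0 W=2
Step 5 [EW]: N:wait,E:empty,S:wait,W:car1-GO | queues: N=0 E=0 S=0 W=1
Step 6 [EW]: N:wait,E:empty,S:wait,W:car2-GO | queues: N=0 E=0 S=0 W=0
Car 4 crosses at step 1

1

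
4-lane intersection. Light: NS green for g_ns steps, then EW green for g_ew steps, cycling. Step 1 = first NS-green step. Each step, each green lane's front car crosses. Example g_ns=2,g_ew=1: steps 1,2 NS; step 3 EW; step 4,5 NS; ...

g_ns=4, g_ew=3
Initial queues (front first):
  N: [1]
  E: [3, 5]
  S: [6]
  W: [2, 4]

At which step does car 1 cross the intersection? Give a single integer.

Step 1 [NS]: N:car1-GO,E:wait,S:car6-GO,W:wait | queues: N=0 E=2 S=0 W=2
Step 2 [NS]: N:empty,E:wait,S:empty,W:wait | queues: N=0 E=2 S=0 W=2
Step 3 [NS]: N:empty,E:wait,S:empty,W:wait | queues: N=0 E=2 S=0 W=2
Step 4 [NS]: N:empty,E:wait,S:empty,W:wait | queues: N=0 E=2 S=0 W=2
Step 5 [EW]: N:wait,E:car3-GO,S:wait,W:car2-GO | queues: N=0 E=1 S=0 W=1
Step 6 [EW]: N:wait,E:car5-GO,S:wait,W:car4-GO | queues: N=0 E=0 S=0 W=0
Car 1 crosses at step 1

1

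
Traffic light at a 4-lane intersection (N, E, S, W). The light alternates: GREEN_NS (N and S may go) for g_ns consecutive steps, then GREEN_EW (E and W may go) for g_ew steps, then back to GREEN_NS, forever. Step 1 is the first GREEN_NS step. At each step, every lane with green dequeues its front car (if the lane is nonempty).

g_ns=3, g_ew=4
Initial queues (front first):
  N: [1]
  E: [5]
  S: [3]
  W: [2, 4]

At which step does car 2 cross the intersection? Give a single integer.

Step 1 [NS]: N:car1-GO,E:wait,S:car3-GO,W:wait | queues: N=0 E=1 S=0 W=2
Step 2 [NS]: N:empty,E:wait,S:empty,W:wait | queues: N=0 E=1 S=0 W=2
Step 3 [NS]: N:empty,E:wait,S:empty,W:wait | queues: N=0 E=1 S=0 W=2
Step 4 [EW]: N:wait,E:car5-GO,S:wait,W:car2-GO | queues: N=0 E=0 S=0 W=1
Step 5 [EW]: N:wait,E:empty,S:wait,W:car4-GO | queues: N=0 E=0 S=0 W=0
Car 2 crosses at step 4

4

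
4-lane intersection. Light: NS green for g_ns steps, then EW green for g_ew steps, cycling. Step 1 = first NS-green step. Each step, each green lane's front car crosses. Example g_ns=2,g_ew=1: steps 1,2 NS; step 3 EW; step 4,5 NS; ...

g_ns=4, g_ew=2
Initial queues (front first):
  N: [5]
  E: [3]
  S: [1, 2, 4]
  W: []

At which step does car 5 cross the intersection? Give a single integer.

Step 1 [NS]: N:car5-GO,E:wait,S:car1-GO,W:wait | queues: N=0 E=1 S=2 W=0
Step 2 [NS]: N:empty,E:wait,S:car2-GO,W:wait | queues: N=0 E=1 S=1 W=0
Step 3 [NS]: N:empty,E:wait,S:car4-GO,W:wait | queues: N=0 E=1 S=0 W=0
Step 4 [NS]: N:empty,E:wait,S:empty,W:wait | queues: N=0 E=1 S=0 W=0
Step 5 [EW]: N:wait,E:car3-GO,S:wait,W:empty | queues: N=0 E=0 S=0 W=0
Car 5 crosses at step 1

1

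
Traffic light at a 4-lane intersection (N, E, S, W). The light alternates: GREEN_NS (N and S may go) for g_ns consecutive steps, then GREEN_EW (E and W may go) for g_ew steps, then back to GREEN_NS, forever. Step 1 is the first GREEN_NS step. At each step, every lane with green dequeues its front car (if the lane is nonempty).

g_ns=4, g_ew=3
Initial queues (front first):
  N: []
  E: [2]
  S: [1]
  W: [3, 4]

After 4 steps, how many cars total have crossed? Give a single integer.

Step 1 [NS]: N:empty,E:wait,S:car1-GO,W:wait | queues: N=0 E=1 S=0 W=2
Step 2 [NS]: N:empty,E:wait,S:empty,W:wait | queues: N=0 E=1 S=0 W=2
Step 3 [NS]: N:empty,E:wait,S:empty,W:wait | queues: N=0 E=1 S=0 W=2
Step 4 [NS]: N:empty,E:wait,S:empty,W:wait | queues: N=0 E=1 S=0 W=2
Cars crossed by step 4: 1

Answer: 1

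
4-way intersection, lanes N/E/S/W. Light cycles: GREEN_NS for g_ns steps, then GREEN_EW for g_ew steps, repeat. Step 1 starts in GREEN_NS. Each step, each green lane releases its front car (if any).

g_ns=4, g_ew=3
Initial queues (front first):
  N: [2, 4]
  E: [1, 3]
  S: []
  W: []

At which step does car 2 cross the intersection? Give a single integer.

Step 1 [NS]: N:car2-GO,E:wait,S:empty,W:wait | queues: N=1 E=2 S=0 W=0
Step 2 [NS]: N:car4-GO,E:wait,S:empty,W:wait | queues: N=0 E=2 S=0 W=0
Step 3 [NS]: N:empty,E:wait,S:empty,W:wait | queues: N=0 E=2 S=0 W=0
Step 4 [NS]: N:empty,E:wait,S:empty,W:wait | queues: N=0 E=2 S=0 W=0
Step 5 [EW]: N:wait,E:car1-GO,S:wait,W:empty | queues: N=0 E=1 S=0 W=0
Step 6 [EW]: N:wait,E:car3-GO,S:wait,W:empty | queues: N=0 E=0 S=0 W=0
Car 2 crosses at step 1

1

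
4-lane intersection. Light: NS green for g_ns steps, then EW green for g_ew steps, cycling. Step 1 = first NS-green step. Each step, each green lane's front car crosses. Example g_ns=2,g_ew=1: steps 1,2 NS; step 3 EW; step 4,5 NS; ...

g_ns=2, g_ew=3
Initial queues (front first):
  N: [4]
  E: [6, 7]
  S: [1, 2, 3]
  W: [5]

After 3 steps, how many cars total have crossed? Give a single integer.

Step 1 [NS]: N:car4-GO,E:wait,S:car1-GO,W:wait | queues: N=0 E=2 S=2 W=1
Step 2 [NS]: N:empty,E:wait,S:car2-GO,W:wait | queues: N=0 E=2 S=1 W=1
Step 3 [EW]: N:wait,E:car6-GO,S:wait,W:car5-GO | queues: N=0 E=1 S=1 W=0
Cars crossed by step 3: 5

Answer: 5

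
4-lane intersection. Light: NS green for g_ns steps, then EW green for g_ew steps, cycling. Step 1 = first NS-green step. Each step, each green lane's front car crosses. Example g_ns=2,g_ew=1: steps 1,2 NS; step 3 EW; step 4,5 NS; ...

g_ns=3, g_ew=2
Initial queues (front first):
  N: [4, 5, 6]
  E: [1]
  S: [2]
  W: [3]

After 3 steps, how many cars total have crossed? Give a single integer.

Answer: 4

Derivation:
Step 1 [NS]: N:car4-GO,E:wait,S:car2-GO,W:wait | queues: N=2 E=1 S=0 W=1
Step 2 [NS]: N:car5-GO,E:wait,S:empty,W:wait | queues: N=1 E=1 S=0 W=1
Step 3 [NS]: N:car6-GO,E:wait,S:empty,W:wait | queues: N=0 E=1 S=0 W=1
Cars crossed by step 3: 4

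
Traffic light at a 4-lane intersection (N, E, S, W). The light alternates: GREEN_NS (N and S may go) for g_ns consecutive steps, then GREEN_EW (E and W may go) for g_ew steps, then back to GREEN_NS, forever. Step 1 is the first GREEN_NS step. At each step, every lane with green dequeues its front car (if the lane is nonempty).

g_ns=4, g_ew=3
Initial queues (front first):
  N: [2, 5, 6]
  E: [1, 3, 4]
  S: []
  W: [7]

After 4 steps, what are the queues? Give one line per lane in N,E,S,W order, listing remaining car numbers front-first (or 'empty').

Step 1 [NS]: N:car2-GO,E:wait,S:empty,W:wait | queues: N=2 E=3 S=0 W=1
Step 2 [NS]: N:car5-GO,E:wait,S:empty,W:wait | queues: N=1 E=3 S=0 W=1
Step 3 [NS]: N:car6-GO,E:wait,S:empty,W:wait | queues: N=0 E=3 S=0 W=1
Step 4 [NS]: N:empty,E:wait,S:empty,W:wait | queues: N=0 E=3 S=0 W=1

N: empty
E: 1 3 4
S: empty
W: 7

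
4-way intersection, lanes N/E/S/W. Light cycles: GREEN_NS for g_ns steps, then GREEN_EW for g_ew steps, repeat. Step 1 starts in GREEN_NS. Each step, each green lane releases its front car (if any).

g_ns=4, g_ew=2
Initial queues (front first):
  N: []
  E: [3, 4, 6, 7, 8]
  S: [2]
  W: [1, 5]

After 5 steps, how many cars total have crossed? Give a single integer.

Step 1 [NS]: N:empty,E:wait,S:car2-GO,W:wait | queues: N=0 E=5 S=0 W=2
Step 2 [NS]: N:empty,E:wait,S:empty,W:wait | queues: N=0 E=5 S=0 W=2
Step 3 [NS]: N:empty,E:wait,S:empty,W:wait | queues: N=0 E=5 S=0 W=2
Step 4 [NS]: N:empty,E:wait,S:empty,W:wait | queues: N=0 E=5 S=0 W=2
Step 5 [EW]: N:wait,E:car3-GO,S:wait,W:car1-GO | queues: N=0 E=4 S=0 W=1
Cars crossed by step 5: 3

Answer: 3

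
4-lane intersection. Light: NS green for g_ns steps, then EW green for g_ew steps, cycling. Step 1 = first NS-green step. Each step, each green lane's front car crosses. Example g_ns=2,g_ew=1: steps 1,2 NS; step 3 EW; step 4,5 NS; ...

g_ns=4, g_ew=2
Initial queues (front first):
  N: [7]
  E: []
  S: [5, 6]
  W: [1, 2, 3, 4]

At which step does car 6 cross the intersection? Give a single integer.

Step 1 [NS]: N:car7-GO,E:wait,S:car5-GO,W:wait | queues: N=0 E=0 S=1 W=4
Step 2 [NS]: N:empty,E:wait,S:car6-GO,W:wait | queues: N=0 E=0 S=0 W=4
Step 3 [NS]: N:empty,E:wait,S:empty,W:wait | queues: N=0 E=0 S=0 W=4
Step 4 [NS]: N:empty,E:wait,S:empty,W:wait | queues: N=0 E=0 S=0 W=4
Step 5 [EW]: N:wait,E:empty,S:wait,W:car1-GO | queues: N=0 E=0 S=0 W=3
Step 6 [EW]: N:wait,E:empty,S:wait,W:car2-GO | queues: N=0 E=0 S=0 W=2
Step 7 [NS]: N:empty,E:wait,S:empty,W:wait | queues: N=0 E=0 S=0 W=2
Step 8 [NS]: N:empty,E:wait,S:empty,W:wait | queues: N=0 E=0 S=0 W=2
Step 9 [NS]: N:empty,E:wait,S:empty,W:wait | queues: N=0 E=0 S=0 W=2
Step 10 [NS]: N:empty,E:wait,S:empty,W:wait | queues: N=0 E=0 S=0 W=2
Step 11 [EW]: N:wait,E:empty,S:wait,W:car3-GO | queues: N=0 E=0 S=0 W=1
Step 12 [EW]: N:wait,E:empty,S:wait,W:car4-GO | queues: N=0 E=0 S=0 W=0
Car 6 crosses at step 2

2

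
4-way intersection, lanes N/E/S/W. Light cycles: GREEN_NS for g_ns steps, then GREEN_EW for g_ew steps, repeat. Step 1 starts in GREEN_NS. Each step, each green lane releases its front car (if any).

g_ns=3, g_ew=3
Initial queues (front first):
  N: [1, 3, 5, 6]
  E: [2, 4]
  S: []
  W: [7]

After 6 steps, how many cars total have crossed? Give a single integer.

Answer: 6

Derivation:
Step 1 [NS]: N:car1-GO,E:wait,S:empty,W:wait | queues: N=3 E=2 S=0 W=1
Step 2 [NS]: N:car3-GO,E:wait,S:empty,W:wait | queues: N=2 E=2 S=0 W=1
Step 3 [NS]: N:car5-GO,E:wait,S:empty,W:wait | queues: N=1 E=2 S=0 W=1
Step 4 [EW]: N:wait,E:car2-GO,S:wait,W:car7-GO | queues: N=1 E=1 S=0 W=0
Step 5 [EW]: N:wait,E:car4-GO,S:wait,W:empty | queues: N=1 E=0 S=0 W=0
Step 6 [EW]: N:wait,E:empty,S:wait,W:empty | queues: N=1 E=0 S=0 W=0
Cars crossed by step 6: 6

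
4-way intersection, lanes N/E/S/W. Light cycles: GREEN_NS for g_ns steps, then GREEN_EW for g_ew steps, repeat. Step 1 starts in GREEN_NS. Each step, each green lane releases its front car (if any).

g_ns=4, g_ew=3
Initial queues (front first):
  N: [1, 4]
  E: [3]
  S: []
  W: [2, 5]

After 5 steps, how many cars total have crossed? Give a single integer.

Step 1 [NS]: N:car1-GO,E:wait,S:empty,W:wait | queues: N=1 E=1 S=0 W=2
Step 2 [NS]: N:car4-GO,E:wait,S:empty,W:wait | queues: N=0 E=1 S=0 W=2
Step 3 [NS]: N:empty,E:wait,S:empty,W:wait | queues: N=0 E=1 S=0 W=2
Step 4 [NS]: N:empty,E:wait,S:empty,W:wait | queues: N=0 E=1 S=0 W=2
Step 5 [EW]: N:wait,E:car3-GO,S:wait,W:car2-GO | queues: N=0 E=0 S=0 W=1
Cars crossed by step 5: 4

Answer: 4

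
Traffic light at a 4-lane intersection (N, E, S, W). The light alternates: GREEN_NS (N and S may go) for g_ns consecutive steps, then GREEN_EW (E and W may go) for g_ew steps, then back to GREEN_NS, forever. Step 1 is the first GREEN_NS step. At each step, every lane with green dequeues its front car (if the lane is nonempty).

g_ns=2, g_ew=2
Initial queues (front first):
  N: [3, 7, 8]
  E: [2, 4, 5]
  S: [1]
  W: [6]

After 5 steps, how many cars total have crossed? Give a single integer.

Step 1 [NS]: N:car3-GO,E:wait,S:car1-GO,W:wait | queues: N=2 E=3 S=0 W=1
Step 2 [NS]: N:car7-GO,E:wait,S:empty,W:wait | queues: N=1 E=3 S=0 W=1
Step 3 [EW]: N:wait,E:car2-GO,S:wait,W:car6-GO | queues: N=1 E=2 S=0 W=0
Step 4 [EW]: N:wait,E:car4-GO,S:wait,W:empty | queues: N=1 E=1 S=0 W=0
Step 5 [NS]: N:car8-GO,E:wait,S:empty,W:wait | queues: N=0 E=1 S=0 W=0
Cars crossed by step 5: 7

Answer: 7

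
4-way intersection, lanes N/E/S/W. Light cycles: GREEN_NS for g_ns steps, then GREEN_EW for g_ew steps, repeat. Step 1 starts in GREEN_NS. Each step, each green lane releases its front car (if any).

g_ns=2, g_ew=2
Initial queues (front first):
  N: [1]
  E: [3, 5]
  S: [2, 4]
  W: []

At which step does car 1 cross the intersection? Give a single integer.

Step 1 [NS]: N:car1-GO,E:wait,S:car2-GO,W:wait | queues: N=0 E=2 S=1 W=0
Step 2 [NS]: N:empty,E:wait,S:car4-GO,W:wait | queues: N=0 E=2 S=0 W=0
Step 3 [EW]: N:wait,E:car3-GO,S:wait,W:empty | queues: N=0 E=1 S=0 W=0
Step 4 [EW]: N:wait,E:car5-GO,S:wait,W:empty | queues: N=0 E=0 S=0 W=0
Car 1 crosses at step 1

1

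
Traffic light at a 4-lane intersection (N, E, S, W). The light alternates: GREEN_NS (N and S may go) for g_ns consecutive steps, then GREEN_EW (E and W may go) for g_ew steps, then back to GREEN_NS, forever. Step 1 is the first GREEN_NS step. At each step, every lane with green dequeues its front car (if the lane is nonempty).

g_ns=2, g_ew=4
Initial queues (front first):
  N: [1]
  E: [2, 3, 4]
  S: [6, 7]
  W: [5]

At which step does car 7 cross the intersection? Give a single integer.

Step 1 [NS]: N:car1-GO,E:wait,S:car6-GO,W:wait | queues: N=0 E=3 S=1 W=1
Step 2 [NS]: N:empty,E:wait,S:car7-GO,W:wait | queues: N=0 E=3 S=0 W=1
Step 3 [EW]: N:wait,E:car2-GO,S:wait,W:car5-GO | queues: N=0 E=2 S=0 W=0
Step 4 [EW]: N:wait,E:car3-GO,S:wait,W:empty | queues: N=0 E=1 S=0 W=0
Step 5 [EW]: N:wait,E:car4-GO,S:wait,W:empty | queues: N=0 E=0 S=0 W=0
Car 7 crosses at step 2

2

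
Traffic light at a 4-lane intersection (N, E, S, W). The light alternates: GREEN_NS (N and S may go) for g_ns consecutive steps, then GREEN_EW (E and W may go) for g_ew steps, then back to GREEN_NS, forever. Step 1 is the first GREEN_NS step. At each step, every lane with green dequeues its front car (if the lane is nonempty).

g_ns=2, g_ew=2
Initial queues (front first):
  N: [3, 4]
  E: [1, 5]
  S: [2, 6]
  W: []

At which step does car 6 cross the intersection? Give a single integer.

Step 1 [NS]: N:car3-GO,E:wait,S:car2-GO,W:wait | queues: N=1 E=2 S=1 W=0
Step 2 [NS]: N:car4-GO,E:wait,S:car6-GO,W:wait | queues: N=0 E=2 S=0 W=0
Step 3 [EW]: N:wait,E:car1-GO,S:wait,W:empty | queues: N=0 E=1 S=0 W=0
Step 4 [EW]: N:wait,E:car5-GO,S:wait,W:empty | queues: N=0 E=0 S=0 W=0
Car 6 crosses at step 2

2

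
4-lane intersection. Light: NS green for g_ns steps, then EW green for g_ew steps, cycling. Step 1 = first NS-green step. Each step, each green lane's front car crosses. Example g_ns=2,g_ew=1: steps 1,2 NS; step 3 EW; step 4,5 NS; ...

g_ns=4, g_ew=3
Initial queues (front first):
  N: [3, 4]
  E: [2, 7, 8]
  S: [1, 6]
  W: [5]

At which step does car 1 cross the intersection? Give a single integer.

Step 1 [NS]: N:car3-GO,E:wait,S:car1-GO,W:wait | queues: N=1 E=3 S=1 W=1
Step 2 [NS]: N:car4-GO,E:wait,S:car6-GO,W:wait | queues: N=0 E=3 S=0 W=1
Step 3 [NS]: N:empty,E:wait,S:empty,W:wait | queues: N=0 E=3 S=0 W=1
Step 4 [NS]: N:empty,E:wait,S:empty,W:wait | queues: N=0 E=3 S=0 W=1
Step 5 [EW]: N:wait,E:car2-GO,S:wait,W:car5-GO | queues: N=0 E=2 S=0 W=0
Step 6 [EW]: N:wait,E:car7-GO,S:wait,W:empty | queues: N=0 E=1 S=0 W=0
Step 7 [EW]: N:wait,E:car8-GO,S:wait,W:empty | queues: N=0 E=0 S=0 W=0
Car 1 crosses at step 1

1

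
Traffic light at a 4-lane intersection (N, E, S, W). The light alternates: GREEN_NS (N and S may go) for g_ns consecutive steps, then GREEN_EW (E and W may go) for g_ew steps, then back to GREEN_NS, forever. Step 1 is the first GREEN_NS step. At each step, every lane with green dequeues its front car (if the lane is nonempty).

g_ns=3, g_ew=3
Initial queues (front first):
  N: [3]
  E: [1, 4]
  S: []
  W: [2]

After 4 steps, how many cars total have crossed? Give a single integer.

Step 1 [NS]: N:car3-GO,E:wait,S:empty,W:wait | queues: N=0 E=2 S=0 W=1
Step 2 [NS]: N:empty,E:wait,S:empty,W:wait | queues: N=0 E=2 S=0 W=1
Step 3 [NS]: N:empty,E:wait,S:empty,W:wait | queues: N=0 E=2 S=0 W=1
Step 4 [EW]: N:wait,E:car1-GO,S:wait,W:car2-GO | queues: N=0 E=1 S=0 W=0
Cars crossed by step 4: 3

Answer: 3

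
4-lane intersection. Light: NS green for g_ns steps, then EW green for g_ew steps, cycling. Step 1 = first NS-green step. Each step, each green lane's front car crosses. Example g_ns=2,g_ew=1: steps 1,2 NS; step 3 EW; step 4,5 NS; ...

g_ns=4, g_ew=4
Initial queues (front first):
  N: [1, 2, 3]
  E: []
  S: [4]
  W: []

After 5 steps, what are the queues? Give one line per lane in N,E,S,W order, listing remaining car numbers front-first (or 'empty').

Step 1 [NS]: N:car1-GO,E:wait,S:car4-GO,W:wait | queues: N=2 E=0 S=0 W=0
Step 2 [NS]: N:car2-GO,E:wait,S:empty,W:wait | queues: N=1 E=0 S=0 W=0
Step 3 [NS]: N:car3-GO,E:wait,S:empty,W:wait | queues: N=0 E=0 S=0 W=0

N: empty
E: empty
S: empty
W: empty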